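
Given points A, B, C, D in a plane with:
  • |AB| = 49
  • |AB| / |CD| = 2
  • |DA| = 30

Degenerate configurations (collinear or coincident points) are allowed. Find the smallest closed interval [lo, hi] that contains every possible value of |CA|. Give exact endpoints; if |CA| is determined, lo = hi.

|CA| ∈ [11/2, 109/2]  (≈ [5.5000, 54.5000])

|AB| ∈ {49}
|AD| ∈ {30}
|CD| ∈ {49/2}
|BD| ∈ [19, 79]
|AC| ∈ [11/2, 109/2]
|BC| ∈ [0, 207/2]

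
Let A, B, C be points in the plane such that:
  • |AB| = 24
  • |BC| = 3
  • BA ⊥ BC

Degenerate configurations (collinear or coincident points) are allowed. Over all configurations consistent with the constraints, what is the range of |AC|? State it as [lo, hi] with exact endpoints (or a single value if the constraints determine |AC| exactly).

|AB| ∈ {24}
|BC| ∈ {3}
|AC| ∈ {3·√(65)}

|AC| = 3·√(65)  (≈ 24.1868)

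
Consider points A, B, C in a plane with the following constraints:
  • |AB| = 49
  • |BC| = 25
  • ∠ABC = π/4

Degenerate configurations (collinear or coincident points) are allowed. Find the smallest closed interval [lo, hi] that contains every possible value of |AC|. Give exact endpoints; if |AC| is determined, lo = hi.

|AB| ∈ {49}
|BC| ∈ {25}
|AC| ∈ {√(3026 - 1225·√(2))}

|AC| = √(3026 - 1225·√(2))  (≈ 35.9665)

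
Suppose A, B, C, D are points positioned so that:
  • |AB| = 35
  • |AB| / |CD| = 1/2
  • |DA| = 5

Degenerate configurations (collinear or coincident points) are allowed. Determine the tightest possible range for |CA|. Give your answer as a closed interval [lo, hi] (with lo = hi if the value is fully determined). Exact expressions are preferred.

|CA| ∈ [65, 75]  (≈ [65.0000, 75.0000])

|AB| ∈ {35}
|AD| ∈ {5}
|CD| ∈ {70}
|BD| ∈ [30, 40]
|AC| ∈ [65, 75]
|BC| ∈ [30, 110]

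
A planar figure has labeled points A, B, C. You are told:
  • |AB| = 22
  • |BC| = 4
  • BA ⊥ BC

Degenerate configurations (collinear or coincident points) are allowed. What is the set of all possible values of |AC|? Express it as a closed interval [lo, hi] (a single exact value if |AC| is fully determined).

|AC| = 10·√(5)  (≈ 22.3607)

|AB| ∈ {22}
|BC| ∈ {4}
|AC| ∈ {10·√(5)}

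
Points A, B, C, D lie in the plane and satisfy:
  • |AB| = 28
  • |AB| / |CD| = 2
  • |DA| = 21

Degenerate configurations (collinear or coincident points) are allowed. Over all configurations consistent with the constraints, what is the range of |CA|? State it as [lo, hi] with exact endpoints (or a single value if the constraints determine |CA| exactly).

|AB| ∈ {28}
|AD| ∈ {21}
|CD| ∈ {14}
|BD| ∈ [7, 49]
|AC| ∈ [7, 35]
|BC| ∈ [0, 63]

|CA| ∈ [7, 35]  (≈ [7.0000, 35.0000])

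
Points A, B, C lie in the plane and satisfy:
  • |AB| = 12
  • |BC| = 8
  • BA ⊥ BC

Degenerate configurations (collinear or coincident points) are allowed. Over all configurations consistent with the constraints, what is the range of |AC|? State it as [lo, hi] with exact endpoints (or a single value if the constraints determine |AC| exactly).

|AB| ∈ {12}
|BC| ∈ {8}
|AC| ∈ {4·√(13)}

|AC| = 4·√(13)  (≈ 14.4222)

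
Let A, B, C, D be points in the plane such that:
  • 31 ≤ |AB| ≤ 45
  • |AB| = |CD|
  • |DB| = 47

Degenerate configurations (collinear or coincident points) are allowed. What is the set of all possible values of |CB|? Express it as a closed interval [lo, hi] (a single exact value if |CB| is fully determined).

|AB| ∈ [31, 45]
|BD| ∈ {47}
|CD| ∈ [31, 45]
|AD| ∈ [2, 92]
|BC| ∈ [2, 92]
|AC| ∈ [0, 137]

|CB| ∈ [2, 92]  (≈ [2.0000, 92.0000])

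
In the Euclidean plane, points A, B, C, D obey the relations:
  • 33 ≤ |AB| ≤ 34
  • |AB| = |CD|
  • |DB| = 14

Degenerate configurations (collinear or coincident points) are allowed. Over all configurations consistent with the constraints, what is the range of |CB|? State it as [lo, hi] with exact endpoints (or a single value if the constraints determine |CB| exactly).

|CB| ∈ [19, 48]  (≈ [19.0000, 48.0000])

|AB| ∈ [33, 34]
|BD| ∈ {14}
|CD| ∈ [33, 34]
|AD| ∈ [19, 48]
|BC| ∈ [19, 48]
|AC| ∈ [0, 82]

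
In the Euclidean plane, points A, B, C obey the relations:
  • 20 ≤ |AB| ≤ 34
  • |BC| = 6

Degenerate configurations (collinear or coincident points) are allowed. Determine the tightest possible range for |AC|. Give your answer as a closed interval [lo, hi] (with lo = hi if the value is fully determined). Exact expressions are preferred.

|AC| ∈ [14, 40]  (≈ [14.0000, 40.0000])

|AB| ∈ [20, 34]
|BC| ∈ {6}
|AC| ∈ [14, 40]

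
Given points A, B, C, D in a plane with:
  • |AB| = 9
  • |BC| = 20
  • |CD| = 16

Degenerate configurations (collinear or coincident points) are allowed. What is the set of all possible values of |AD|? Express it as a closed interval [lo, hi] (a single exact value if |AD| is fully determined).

|AB| ∈ {9}
|BC| ∈ {20}
|CD| ∈ {16}
|AC| ∈ [11, 29]
|BD| ∈ [4, 36]
|AD| ∈ [0, 45]

|AD| ∈ [0, 45]  (≈ [0.0000, 45.0000])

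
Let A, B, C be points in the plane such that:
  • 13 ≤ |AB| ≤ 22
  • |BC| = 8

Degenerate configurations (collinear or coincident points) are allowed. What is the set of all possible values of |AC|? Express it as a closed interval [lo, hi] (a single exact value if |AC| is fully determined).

|AB| ∈ [13, 22]
|BC| ∈ {8}
|AC| ∈ [5, 30]

|AC| ∈ [5, 30]  (≈ [5.0000, 30.0000])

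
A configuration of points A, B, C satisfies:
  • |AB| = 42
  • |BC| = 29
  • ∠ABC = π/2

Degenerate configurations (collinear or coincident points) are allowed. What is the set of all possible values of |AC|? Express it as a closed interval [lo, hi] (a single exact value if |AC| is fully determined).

|AC| = √(2605)  (≈ 51.0392)

|AB| ∈ {42}
|BC| ∈ {29}
|AC| ∈ {√(2605)}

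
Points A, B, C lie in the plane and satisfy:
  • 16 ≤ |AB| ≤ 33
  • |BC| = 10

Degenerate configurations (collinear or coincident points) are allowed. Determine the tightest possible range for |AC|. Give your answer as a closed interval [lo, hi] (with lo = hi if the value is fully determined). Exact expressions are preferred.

|AB| ∈ [16, 33]
|BC| ∈ {10}
|AC| ∈ [6, 43]

|AC| ∈ [6, 43]  (≈ [6.0000, 43.0000])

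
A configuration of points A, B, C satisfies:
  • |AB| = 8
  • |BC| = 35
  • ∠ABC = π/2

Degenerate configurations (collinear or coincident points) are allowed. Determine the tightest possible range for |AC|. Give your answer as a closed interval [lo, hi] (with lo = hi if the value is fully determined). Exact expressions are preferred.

|AC| = √(1289)  (≈ 35.9026)

|AB| ∈ {8}
|BC| ∈ {35}
|AC| ∈ {√(1289)}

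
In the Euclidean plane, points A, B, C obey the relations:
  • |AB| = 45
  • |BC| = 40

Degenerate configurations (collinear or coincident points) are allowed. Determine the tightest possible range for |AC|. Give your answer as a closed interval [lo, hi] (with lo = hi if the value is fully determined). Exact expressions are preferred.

|AB| ∈ {45}
|BC| ∈ {40}
|AC| ∈ [5, 85]

|AC| ∈ [5, 85]  (≈ [5.0000, 85.0000])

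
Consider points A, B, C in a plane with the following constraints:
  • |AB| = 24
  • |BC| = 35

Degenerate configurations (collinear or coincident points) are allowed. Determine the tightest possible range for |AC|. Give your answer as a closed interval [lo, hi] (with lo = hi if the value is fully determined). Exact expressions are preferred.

|AC| ∈ [11, 59]  (≈ [11.0000, 59.0000])

|AB| ∈ {24}
|BC| ∈ {35}
|AC| ∈ [11, 59]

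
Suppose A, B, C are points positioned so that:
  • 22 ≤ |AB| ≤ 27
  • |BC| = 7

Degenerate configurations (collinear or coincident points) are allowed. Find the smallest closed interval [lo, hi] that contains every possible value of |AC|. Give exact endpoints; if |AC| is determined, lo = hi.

|AC| ∈ [15, 34]  (≈ [15.0000, 34.0000])

|AB| ∈ [22, 27]
|BC| ∈ {7}
|AC| ∈ [15, 34]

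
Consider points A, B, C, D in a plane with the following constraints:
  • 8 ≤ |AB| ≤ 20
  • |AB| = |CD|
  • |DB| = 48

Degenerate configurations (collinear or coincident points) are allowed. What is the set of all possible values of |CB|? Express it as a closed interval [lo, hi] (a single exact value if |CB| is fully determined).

|AB| ∈ [8, 20]
|BD| ∈ {48}
|CD| ∈ [8, 20]
|AD| ∈ [28, 68]
|BC| ∈ [28, 68]
|AC| ∈ [8, 88]

|CB| ∈ [28, 68]  (≈ [28.0000, 68.0000])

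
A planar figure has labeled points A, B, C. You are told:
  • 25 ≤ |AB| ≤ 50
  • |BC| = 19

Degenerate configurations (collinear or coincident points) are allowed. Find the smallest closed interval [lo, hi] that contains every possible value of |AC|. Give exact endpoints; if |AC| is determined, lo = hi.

|AB| ∈ [25, 50]
|BC| ∈ {19}
|AC| ∈ [6, 69]

|AC| ∈ [6, 69]  (≈ [6.0000, 69.0000])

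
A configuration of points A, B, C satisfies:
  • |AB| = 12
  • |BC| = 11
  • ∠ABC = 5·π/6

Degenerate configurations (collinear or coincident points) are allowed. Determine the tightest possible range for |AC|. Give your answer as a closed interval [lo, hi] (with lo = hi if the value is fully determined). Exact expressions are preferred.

|AC| = √(132·√(3) + 265)  (≈ 22.2178)

|AB| ∈ {12}
|BC| ∈ {11}
|AC| ∈ {√(132·√(3) + 265)}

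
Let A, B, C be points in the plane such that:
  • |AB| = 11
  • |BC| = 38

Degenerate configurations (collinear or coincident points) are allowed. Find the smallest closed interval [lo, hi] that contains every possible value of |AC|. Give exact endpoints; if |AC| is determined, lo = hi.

|AB| ∈ {11}
|BC| ∈ {38}
|AC| ∈ [27, 49]

|AC| ∈ [27, 49]  (≈ [27.0000, 49.0000])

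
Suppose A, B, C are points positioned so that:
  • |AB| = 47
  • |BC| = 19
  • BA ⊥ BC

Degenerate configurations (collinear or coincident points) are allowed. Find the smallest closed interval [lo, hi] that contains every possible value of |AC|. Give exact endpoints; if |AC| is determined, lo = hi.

|AC| = √(2570)  (≈ 50.6952)

|AB| ∈ {47}
|BC| ∈ {19}
|AC| ∈ {√(2570)}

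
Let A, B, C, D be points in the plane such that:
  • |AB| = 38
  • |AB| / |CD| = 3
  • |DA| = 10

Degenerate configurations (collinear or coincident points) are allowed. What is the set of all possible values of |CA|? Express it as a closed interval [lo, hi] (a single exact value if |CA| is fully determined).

|CA| ∈ [8/3, 68/3]  (≈ [2.6667, 22.6667])

|AB| ∈ {38}
|AD| ∈ {10}
|CD| ∈ {38/3}
|BD| ∈ [28, 48]
|AC| ∈ [8/3, 68/3]
|BC| ∈ [46/3, 182/3]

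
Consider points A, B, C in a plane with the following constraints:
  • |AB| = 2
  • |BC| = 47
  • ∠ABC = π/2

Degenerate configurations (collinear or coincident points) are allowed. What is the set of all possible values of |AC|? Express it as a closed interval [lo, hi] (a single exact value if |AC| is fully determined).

|AB| ∈ {2}
|BC| ∈ {47}
|AC| ∈ {√(2213)}

|AC| = √(2213)  (≈ 47.0425)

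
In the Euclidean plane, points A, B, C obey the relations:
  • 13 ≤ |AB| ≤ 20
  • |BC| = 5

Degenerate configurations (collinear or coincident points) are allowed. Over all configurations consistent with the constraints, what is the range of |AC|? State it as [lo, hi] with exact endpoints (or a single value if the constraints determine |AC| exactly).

|AB| ∈ [13, 20]
|BC| ∈ {5}
|AC| ∈ [8, 25]

|AC| ∈ [8, 25]  (≈ [8.0000, 25.0000])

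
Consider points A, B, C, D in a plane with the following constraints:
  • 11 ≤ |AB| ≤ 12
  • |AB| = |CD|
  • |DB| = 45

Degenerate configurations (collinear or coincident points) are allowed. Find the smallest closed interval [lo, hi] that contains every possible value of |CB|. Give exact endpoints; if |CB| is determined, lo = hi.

|CB| ∈ [33, 57]  (≈ [33.0000, 57.0000])

|AB| ∈ [11, 12]
|BD| ∈ {45}
|CD| ∈ [11, 12]
|AD| ∈ [33, 57]
|BC| ∈ [33, 57]
|AC| ∈ [21, 69]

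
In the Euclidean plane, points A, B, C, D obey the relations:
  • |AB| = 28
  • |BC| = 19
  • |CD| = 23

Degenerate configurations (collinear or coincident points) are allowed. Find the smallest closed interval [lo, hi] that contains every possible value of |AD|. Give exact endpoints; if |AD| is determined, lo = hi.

|AD| ∈ [0, 70]  (≈ [0.0000, 70.0000])

|AB| ∈ {28}
|BC| ∈ {19}
|CD| ∈ {23}
|AC| ∈ [9, 47]
|BD| ∈ [4, 42]
|AD| ∈ [0, 70]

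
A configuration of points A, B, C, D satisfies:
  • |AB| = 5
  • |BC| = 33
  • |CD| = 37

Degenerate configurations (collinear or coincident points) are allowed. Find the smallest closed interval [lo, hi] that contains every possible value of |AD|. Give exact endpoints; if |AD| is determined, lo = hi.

|AB| ∈ {5}
|BC| ∈ {33}
|CD| ∈ {37}
|AC| ∈ [28, 38]
|BD| ∈ [4, 70]
|AD| ∈ [0, 75]

|AD| ∈ [0, 75]  (≈ [0.0000, 75.0000])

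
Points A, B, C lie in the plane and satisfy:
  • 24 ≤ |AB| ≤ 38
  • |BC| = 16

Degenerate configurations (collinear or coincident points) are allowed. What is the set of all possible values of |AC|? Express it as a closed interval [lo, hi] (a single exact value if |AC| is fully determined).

|AB| ∈ [24, 38]
|BC| ∈ {16}
|AC| ∈ [8, 54]

|AC| ∈ [8, 54]  (≈ [8.0000, 54.0000])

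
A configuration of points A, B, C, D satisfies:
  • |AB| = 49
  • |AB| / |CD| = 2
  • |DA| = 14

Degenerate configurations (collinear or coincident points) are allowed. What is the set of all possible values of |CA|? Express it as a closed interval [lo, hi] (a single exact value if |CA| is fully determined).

|AB| ∈ {49}
|AD| ∈ {14}
|CD| ∈ {49/2}
|BD| ∈ [35, 63]
|AC| ∈ [21/2, 77/2]
|BC| ∈ [21/2, 175/2]

|CA| ∈ [21/2, 77/2]  (≈ [10.5000, 38.5000])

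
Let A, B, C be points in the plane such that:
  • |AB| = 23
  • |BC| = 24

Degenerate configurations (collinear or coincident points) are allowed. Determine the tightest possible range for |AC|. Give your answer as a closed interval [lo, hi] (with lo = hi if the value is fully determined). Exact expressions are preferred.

|AC| ∈ [1, 47]  (≈ [1.0000, 47.0000])

|AB| ∈ {23}
|BC| ∈ {24}
|AC| ∈ [1, 47]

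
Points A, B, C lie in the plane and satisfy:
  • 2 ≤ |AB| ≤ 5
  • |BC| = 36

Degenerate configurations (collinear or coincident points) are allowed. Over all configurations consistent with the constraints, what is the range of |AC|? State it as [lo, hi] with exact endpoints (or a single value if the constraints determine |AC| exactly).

|AC| ∈ [31, 41]  (≈ [31.0000, 41.0000])

|AB| ∈ [2, 5]
|BC| ∈ {36}
|AC| ∈ [31, 41]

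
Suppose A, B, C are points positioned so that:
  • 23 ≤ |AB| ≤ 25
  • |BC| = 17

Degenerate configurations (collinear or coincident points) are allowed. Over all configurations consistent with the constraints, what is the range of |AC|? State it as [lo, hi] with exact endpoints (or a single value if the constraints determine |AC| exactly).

|AC| ∈ [6, 42]  (≈ [6.0000, 42.0000])

|AB| ∈ [23, 25]
|BC| ∈ {17}
|AC| ∈ [6, 42]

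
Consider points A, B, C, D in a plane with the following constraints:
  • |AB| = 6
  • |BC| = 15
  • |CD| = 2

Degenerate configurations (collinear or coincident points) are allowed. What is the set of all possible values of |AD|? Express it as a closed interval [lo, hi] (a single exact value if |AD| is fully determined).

|AB| ∈ {6}
|BC| ∈ {15}
|CD| ∈ {2}
|AC| ∈ [9, 21]
|BD| ∈ [13, 17]
|AD| ∈ [7, 23]

|AD| ∈ [7, 23]  (≈ [7.0000, 23.0000])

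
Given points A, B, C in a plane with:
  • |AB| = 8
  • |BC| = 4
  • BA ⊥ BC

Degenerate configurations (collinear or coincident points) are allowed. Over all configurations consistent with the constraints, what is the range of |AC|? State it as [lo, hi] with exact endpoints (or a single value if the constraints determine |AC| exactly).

|AC| = 4·√(5)  (≈ 8.9443)

|AB| ∈ {8}
|BC| ∈ {4}
|AC| ∈ {4·√(5)}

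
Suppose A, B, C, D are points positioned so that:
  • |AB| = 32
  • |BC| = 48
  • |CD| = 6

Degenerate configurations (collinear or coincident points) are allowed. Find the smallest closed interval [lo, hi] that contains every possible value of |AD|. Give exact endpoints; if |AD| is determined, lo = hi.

|AB| ∈ {32}
|BC| ∈ {48}
|CD| ∈ {6}
|AC| ∈ [16, 80]
|BD| ∈ [42, 54]
|AD| ∈ [10, 86]

|AD| ∈ [10, 86]  (≈ [10.0000, 86.0000])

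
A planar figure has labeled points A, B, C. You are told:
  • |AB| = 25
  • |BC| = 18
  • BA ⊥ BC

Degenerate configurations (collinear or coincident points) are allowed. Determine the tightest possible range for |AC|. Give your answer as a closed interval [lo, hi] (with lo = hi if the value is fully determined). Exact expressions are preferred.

|AB| ∈ {25}
|BC| ∈ {18}
|AC| ∈ {√(949)}

|AC| = √(949)  (≈ 30.8058)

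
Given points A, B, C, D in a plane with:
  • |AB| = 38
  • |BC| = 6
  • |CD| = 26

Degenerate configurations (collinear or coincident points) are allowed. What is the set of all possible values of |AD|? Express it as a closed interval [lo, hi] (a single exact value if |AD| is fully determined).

|AB| ∈ {38}
|BC| ∈ {6}
|CD| ∈ {26}
|AC| ∈ [32, 44]
|BD| ∈ [20, 32]
|AD| ∈ [6, 70]

|AD| ∈ [6, 70]  (≈ [6.0000, 70.0000])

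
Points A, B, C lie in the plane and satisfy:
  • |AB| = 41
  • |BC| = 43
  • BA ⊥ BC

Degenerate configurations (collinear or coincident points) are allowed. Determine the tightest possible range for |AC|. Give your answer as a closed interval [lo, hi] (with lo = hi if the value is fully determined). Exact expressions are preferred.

|AB| ∈ {41}
|BC| ∈ {43}
|AC| ∈ {√(3530)}

|AC| = √(3530)  (≈ 59.4138)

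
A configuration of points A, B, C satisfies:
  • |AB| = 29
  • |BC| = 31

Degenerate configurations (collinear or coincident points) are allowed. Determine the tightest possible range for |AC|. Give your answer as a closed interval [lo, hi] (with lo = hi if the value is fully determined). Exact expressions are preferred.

|AC| ∈ [2, 60]  (≈ [2.0000, 60.0000])

|AB| ∈ {29}
|BC| ∈ {31}
|AC| ∈ [2, 60]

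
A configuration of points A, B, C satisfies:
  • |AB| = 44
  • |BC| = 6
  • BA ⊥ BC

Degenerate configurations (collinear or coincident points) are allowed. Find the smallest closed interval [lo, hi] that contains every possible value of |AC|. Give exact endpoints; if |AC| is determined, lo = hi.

|AC| = 2·√(493)  (≈ 44.4072)

|AB| ∈ {44}
|BC| ∈ {6}
|AC| ∈ {2·√(493)}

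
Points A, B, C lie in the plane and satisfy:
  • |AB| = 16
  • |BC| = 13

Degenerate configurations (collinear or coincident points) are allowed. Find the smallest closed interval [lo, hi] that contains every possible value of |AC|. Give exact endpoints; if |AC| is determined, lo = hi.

|AB| ∈ {16}
|BC| ∈ {13}
|AC| ∈ [3, 29]

|AC| ∈ [3, 29]  (≈ [3.0000, 29.0000])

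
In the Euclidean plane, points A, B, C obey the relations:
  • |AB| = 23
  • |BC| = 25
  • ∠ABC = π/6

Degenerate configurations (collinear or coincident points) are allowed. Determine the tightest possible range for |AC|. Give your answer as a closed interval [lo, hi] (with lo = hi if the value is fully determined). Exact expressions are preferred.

|AB| ∈ {23}
|BC| ∈ {25}
|AC| ∈ {√(1154 - 575·√(3))}

|AC| = √(1154 - 575·√(3))  (≈ 12.5726)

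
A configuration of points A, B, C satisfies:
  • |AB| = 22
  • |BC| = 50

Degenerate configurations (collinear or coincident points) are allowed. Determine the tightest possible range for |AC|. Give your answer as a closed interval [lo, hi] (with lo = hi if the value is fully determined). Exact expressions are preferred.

|AC| ∈ [28, 72]  (≈ [28.0000, 72.0000])

|AB| ∈ {22}
|BC| ∈ {50}
|AC| ∈ [28, 72]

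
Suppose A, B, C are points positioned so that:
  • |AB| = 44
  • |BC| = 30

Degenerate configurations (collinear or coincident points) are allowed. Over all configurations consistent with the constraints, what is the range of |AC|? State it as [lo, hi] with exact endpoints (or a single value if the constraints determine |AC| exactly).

|AB| ∈ {44}
|BC| ∈ {30}
|AC| ∈ [14, 74]

|AC| ∈ [14, 74]  (≈ [14.0000, 74.0000])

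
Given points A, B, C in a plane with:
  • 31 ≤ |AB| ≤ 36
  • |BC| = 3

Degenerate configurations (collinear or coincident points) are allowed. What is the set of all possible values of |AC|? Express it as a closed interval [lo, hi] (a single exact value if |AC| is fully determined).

|AB| ∈ [31, 36]
|BC| ∈ {3}
|AC| ∈ [28, 39]

|AC| ∈ [28, 39]  (≈ [28.0000, 39.0000])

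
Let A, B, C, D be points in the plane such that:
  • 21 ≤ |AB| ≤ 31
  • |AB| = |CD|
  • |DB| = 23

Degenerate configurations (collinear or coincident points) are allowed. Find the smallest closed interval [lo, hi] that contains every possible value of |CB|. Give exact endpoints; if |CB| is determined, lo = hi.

|CB| ∈ [0, 54]  (≈ [0.0000, 54.0000])

|AB| ∈ [21, 31]
|BD| ∈ {23}
|CD| ∈ [21, 31]
|AD| ∈ [0, 54]
|BC| ∈ [0, 54]
|AC| ∈ [0, 85]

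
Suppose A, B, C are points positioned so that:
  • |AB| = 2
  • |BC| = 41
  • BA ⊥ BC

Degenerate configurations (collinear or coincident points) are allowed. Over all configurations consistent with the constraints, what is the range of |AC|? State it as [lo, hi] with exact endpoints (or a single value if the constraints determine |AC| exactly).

|AC| = √(1685)  (≈ 41.0488)

|AB| ∈ {2}
|BC| ∈ {41}
|AC| ∈ {√(1685)}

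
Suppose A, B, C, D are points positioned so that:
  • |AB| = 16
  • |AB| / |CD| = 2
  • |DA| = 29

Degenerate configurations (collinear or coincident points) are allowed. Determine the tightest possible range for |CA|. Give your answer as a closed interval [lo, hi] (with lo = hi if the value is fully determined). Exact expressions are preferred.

|CA| ∈ [21, 37]  (≈ [21.0000, 37.0000])

|AB| ∈ {16}
|AD| ∈ {29}
|CD| ∈ {8}
|BD| ∈ [13, 45]
|AC| ∈ [21, 37]
|BC| ∈ [5, 53]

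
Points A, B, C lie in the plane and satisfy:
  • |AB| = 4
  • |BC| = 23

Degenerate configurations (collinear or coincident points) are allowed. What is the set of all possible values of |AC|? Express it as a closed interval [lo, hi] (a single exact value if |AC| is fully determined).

|AC| ∈ [19, 27]  (≈ [19.0000, 27.0000])

|AB| ∈ {4}
|BC| ∈ {23}
|AC| ∈ [19, 27]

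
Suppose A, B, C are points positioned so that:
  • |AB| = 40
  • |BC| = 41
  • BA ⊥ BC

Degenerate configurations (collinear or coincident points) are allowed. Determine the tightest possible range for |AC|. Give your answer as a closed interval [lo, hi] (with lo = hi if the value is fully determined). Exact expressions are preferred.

|AB| ∈ {40}
|BC| ∈ {41}
|AC| ∈ {√(3281)}

|AC| = √(3281)  (≈ 57.2800)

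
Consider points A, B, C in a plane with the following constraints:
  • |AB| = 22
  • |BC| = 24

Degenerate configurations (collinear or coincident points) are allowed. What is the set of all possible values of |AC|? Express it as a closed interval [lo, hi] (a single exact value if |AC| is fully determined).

|AB| ∈ {22}
|BC| ∈ {24}
|AC| ∈ [2, 46]

|AC| ∈ [2, 46]  (≈ [2.0000, 46.0000])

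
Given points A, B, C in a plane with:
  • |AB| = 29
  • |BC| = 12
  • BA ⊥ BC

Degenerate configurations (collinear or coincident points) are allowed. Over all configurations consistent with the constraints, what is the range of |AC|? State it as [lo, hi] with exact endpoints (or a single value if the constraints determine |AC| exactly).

|AB| ∈ {29}
|BC| ∈ {12}
|AC| ∈ {√(985)}

|AC| = √(985)  (≈ 31.3847)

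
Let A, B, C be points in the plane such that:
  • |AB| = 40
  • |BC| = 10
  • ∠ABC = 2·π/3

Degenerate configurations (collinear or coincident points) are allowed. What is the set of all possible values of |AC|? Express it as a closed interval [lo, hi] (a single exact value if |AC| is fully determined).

|AB| ∈ {40}
|BC| ∈ {10}
|AC| ∈ {10·√(21)}

|AC| = 10·√(21)  (≈ 45.8258)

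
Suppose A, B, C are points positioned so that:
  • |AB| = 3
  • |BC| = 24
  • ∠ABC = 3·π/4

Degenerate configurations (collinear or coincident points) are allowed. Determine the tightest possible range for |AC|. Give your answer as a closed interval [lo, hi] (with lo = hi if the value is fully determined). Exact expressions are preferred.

|AB| ∈ {3}
|BC| ∈ {24}
|AC| ∈ {3·√(8·√(2) + 65)}

|AC| = 3·√(8·√(2) + 65)  (≈ 26.2073)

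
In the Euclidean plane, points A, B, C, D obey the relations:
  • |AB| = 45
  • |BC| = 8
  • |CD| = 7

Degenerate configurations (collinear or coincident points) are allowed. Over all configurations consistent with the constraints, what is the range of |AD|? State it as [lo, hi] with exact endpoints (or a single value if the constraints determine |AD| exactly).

|AD| ∈ [30, 60]  (≈ [30.0000, 60.0000])

|AB| ∈ {45}
|BC| ∈ {8}
|CD| ∈ {7}
|AC| ∈ [37, 53]
|BD| ∈ [1, 15]
|AD| ∈ [30, 60]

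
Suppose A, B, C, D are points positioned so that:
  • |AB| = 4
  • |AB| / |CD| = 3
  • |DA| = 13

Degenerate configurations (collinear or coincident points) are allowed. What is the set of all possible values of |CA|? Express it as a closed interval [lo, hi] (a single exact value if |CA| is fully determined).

|CA| ∈ [35/3, 43/3]  (≈ [11.6667, 14.3333])

|AB| ∈ {4}
|AD| ∈ {13}
|CD| ∈ {4/3}
|BD| ∈ [9, 17]
|AC| ∈ [35/3, 43/3]
|BC| ∈ [23/3, 55/3]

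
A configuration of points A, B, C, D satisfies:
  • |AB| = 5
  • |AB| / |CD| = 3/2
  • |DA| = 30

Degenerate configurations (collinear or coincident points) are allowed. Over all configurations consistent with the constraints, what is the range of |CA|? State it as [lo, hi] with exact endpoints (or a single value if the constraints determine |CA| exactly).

|AB| ∈ {5}
|AD| ∈ {30}
|CD| ∈ {10/3}
|BD| ∈ [25, 35]
|AC| ∈ [80/3, 100/3]
|BC| ∈ [65/3, 115/3]

|CA| ∈ [80/3, 100/3]  (≈ [26.6667, 33.3333])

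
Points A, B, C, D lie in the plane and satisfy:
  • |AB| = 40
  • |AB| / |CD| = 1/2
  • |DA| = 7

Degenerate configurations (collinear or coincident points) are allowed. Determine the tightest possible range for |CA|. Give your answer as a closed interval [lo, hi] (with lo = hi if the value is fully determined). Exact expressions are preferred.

|AB| ∈ {40}
|AD| ∈ {7}
|CD| ∈ {80}
|BD| ∈ [33, 47]
|AC| ∈ [73, 87]
|BC| ∈ [33, 127]

|CA| ∈ [73, 87]  (≈ [73.0000, 87.0000])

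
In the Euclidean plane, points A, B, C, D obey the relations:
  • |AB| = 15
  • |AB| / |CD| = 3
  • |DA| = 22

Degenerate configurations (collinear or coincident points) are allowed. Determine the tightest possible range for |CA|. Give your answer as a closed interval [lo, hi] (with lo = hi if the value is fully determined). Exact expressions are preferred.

|CA| ∈ [17, 27]  (≈ [17.0000, 27.0000])

|AB| ∈ {15}
|AD| ∈ {22}
|CD| ∈ {5}
|BD| ∈ [7, 37]
|AC| ∈ [17, 27]
|BC| ∈ [2, 42]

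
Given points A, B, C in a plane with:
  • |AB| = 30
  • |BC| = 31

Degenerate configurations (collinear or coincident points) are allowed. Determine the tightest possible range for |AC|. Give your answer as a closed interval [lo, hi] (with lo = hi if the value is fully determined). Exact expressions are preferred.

|AC| ∈ [1, 61]  (≈ [1.0000, 61.0000])

|AB| ∈ {30}
|BC| ∈ {31}
|AC| ∈ [1, 61]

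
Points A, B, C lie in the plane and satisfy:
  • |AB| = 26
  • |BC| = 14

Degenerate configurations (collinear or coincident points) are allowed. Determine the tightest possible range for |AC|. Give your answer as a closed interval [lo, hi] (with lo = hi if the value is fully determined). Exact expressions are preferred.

|AB| ∈ {26}
|BC| ∈ {14}
|AC| ∈ [12, 40]

|AC| ∈ [12, 40]  (≈ [12.0000, 40.0000])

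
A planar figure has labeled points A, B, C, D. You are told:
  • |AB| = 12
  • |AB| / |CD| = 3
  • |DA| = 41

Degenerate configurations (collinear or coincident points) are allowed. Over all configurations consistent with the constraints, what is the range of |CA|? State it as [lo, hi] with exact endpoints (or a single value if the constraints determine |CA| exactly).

|AB| ∈ {12}
|AD| ∈ {41}
|CD| ∈ {4}
|BD| ∈ [29, 53]
|AC| ∈ [37, 45]
|BC| ∈ [25, 57]

|CA| ∈ [37, 45]  (≈ [37.0000, 45.0000])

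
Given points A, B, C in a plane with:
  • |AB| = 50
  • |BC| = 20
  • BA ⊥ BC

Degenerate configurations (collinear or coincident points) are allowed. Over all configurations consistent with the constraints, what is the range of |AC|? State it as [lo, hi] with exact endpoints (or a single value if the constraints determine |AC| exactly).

|AC| = 10·√(29)  (≈ 53.8516)

|AB| ∈ {50}
|BC| ∈ {20}
|AC| ∈ {10·√(29)}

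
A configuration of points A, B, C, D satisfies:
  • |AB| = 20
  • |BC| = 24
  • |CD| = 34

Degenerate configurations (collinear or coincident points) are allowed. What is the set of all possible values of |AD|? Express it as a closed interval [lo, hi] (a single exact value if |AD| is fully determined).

|AB| ∈ {20}
|BC| ∈ {24}
|CD| ∈ {34}
|AC| ∈ [4, 44]
|BD| ∈ [10, 58]
|AD| ∈ [0, 78]

|AD| ∈ [0, 78]  (≈ [0.0000, 78.0000])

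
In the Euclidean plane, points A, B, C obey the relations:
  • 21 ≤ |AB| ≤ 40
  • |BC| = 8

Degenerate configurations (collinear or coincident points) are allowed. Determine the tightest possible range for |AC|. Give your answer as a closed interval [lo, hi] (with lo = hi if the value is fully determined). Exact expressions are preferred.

|AC| ∈ [13, 48]  (≈ [13.0000, 48.0000])

|AB| ∈ [21, 40]
|BC| ∈ {8}
|AC| ∈ [13, 48]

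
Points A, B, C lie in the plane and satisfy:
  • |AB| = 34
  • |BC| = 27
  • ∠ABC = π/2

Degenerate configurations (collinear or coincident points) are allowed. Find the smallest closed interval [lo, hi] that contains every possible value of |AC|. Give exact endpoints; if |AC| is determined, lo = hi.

|AB| ∈ {34}
|BC| ∈ {27}
|AC| ∈ {√(1885)}

|AC| = √(1885)  (≈ 43.4166)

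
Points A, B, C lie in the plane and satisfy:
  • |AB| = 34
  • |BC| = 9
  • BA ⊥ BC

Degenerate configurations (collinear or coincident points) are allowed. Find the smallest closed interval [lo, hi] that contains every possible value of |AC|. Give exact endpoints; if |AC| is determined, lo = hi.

|AC| = √(1237)  (≈ 35.1710)

|AB| ∈ {34}
|BC| ∈ {9}
|AC| ∈ {√(1237)}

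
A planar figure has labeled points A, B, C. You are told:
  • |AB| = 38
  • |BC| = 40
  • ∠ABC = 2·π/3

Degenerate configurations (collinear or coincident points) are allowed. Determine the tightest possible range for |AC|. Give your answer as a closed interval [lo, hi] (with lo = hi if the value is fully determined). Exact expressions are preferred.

|AB| ∈ {38}
|BC| ∈ {40}
|AC| ∈ {2·√(1141)}

|AC| = 2·√(1141)  (≈ 67.5574)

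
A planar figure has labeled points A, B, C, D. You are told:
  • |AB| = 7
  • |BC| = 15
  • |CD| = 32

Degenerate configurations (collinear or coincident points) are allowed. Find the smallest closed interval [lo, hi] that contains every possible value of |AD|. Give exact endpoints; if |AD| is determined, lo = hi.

|AD| ∈ [10, 54]  (≈ [10.0000, 54.0000])

|AB| ∈ {7}
|BC| ∈ {15}
|CD| ∈ {32}
|AC| ∈ [8, 22]
|BD| ∈ [17, 47]
|AD| ∈ [10, 54]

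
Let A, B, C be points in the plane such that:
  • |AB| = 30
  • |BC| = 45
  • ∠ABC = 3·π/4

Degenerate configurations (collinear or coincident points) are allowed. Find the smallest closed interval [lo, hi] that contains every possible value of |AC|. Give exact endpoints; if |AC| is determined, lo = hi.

|AC| = 15·√(6·√(2) + 13)  (≈ 69.5283)

|AB| ∈ {30}
|BC| ∈ {45}
|AC| ∈ {15·√(6·√(2) + 13)}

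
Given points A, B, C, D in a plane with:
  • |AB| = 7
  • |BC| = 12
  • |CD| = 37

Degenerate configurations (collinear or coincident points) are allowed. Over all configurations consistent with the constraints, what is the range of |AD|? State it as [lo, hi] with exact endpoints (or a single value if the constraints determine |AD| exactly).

|AD| ∈ [18, 56]  (≈ [18.0000, 56.0000])

|AB| ∈ {7}
|BC| ∈ {12}
|CD| ∈ {37}
|AC| ∈ [5, 19]
|BD| ∈ [25, 49]
|AD| ∈ [18, 56]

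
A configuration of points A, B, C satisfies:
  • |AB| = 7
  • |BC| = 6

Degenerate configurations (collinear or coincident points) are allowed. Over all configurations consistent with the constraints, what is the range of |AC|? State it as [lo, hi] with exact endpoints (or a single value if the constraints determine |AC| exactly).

|AC| ∈ [1, 13]  (≈ [1.0000, 13.0000])

|AB| ∈ {7}
|BC| ∈ {6}
|AC| ∈ [1, 13]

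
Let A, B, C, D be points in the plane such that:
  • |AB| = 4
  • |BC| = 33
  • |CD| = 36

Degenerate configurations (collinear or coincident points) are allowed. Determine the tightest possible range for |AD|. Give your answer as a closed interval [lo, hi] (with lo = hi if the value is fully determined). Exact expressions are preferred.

|AD| ∈ [0, 73]  (≈ [0.0000, 73.0000])

|AB| ∈ {4}
|BC| ∈ {33}
|CD| ∈ {36}
|AC| ∈ [29, 37]
|BD| ∈ [3, 69]
|AD| ∈ [0, 73]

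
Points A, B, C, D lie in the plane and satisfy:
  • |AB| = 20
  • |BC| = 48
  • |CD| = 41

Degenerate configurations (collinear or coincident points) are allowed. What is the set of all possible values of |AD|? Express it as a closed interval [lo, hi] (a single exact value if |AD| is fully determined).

|AD| ∈ [0, 109]  (≈ [0.0000, 109.0000])

|AB| ∈ {20}
|BC| ∈ {48}
|CD| ∈ {41}
|AC| ∈ [28, 68]
|BD| ∈ [7, 89]
|AD| ∈ [0, 109]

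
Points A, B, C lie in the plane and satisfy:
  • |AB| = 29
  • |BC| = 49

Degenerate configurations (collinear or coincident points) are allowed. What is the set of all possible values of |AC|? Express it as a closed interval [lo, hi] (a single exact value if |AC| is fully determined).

|AC| ∈ [20, 78]  (≈ [20.0000, 78.0000])

|AB| ∈ {29}
|BC| ∈ {49}
|AC| ∈ [20, 78]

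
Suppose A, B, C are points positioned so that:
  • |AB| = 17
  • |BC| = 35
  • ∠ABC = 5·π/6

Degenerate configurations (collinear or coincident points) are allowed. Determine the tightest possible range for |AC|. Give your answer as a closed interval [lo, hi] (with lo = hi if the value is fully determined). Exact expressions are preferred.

|AC| = √(595·√(3) + 1514)  (≈ 50.4437)

|AB| ∈ {17}
|BC| ∈ {35}
|AC| ∈ {√(595·√(3) + 1514)}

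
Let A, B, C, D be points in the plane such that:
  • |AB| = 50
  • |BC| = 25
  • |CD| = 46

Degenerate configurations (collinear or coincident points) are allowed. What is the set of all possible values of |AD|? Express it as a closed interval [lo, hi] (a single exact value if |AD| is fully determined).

|AD| ∈ [0, 121]  (≈ [0.0000, 121.0000])

|AB| ∈ {50}
|BC| ∈ {25}
|CD| ∈ {46}
|AC| ∈ [25, 75]
|BD| ∈ [21, 71]
|AD| ∈ [0, 121]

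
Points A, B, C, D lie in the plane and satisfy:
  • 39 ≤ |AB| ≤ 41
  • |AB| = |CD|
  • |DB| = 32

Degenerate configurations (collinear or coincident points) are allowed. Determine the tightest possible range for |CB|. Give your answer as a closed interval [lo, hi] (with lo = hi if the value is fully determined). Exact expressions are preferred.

|AB| ∈ [39, 41]
|BD| ∈ {32}
|CD| ∈ [39, 41]
|AD| ∈ [7, 73]
|BC| ∈ [7, 73]
|AC| ∈ [0, 114]

|CB| ∈ [7, 73]  (≈ [7.0000, 73.0000])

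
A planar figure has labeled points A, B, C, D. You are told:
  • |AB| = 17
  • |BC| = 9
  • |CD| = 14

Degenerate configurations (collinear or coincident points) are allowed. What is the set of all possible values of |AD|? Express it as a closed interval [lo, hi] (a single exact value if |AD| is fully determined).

|AD| ∈ [0, 40]  (≈ [0.0000, 40.0000])

|AB| ∈ {17}
|BC| ∈ {9}
|CD| ∈ {14}
|AC| ∈ [8, 26]
|BD| ∈ [5, 23]
|AD| ∈ [0, 40]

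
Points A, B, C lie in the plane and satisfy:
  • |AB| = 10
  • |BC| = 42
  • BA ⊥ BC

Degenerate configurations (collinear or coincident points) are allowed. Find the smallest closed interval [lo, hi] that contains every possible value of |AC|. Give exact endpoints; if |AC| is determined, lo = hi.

|AB| ∈ {10}
|BC| ∈ {42}
|AC| ∈ {2·√(466)}

|AC| = 2·√(466)  (≈ 43.1741)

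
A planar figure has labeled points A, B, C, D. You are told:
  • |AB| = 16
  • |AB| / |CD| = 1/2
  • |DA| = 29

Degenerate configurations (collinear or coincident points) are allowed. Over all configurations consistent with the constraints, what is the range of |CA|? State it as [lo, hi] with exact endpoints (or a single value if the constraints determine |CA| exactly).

|AB| ∈ {16}
|AD| ∈ {29}
|CD| ∈ {32}
|BD| ∈ [13, 45]
|AC| ∈ [3, 61]
|BC| ∈ [0, 77]

|CA| ∈ [3, 61]  (≈ [3.0000, 61.0000])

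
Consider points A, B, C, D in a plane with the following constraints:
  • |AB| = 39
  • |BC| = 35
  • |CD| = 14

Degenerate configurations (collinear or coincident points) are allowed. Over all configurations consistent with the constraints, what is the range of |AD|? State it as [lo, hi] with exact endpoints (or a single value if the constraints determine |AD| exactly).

|AD| ∈ [0, 88]  (≈ [0.0000, 88.0000])

|AB| ∈ {39}
|BC| ∈ {35}
|CD| ∈ {14}
|AC| ∈ [4, 74]
|BD| ∈ [21, 49]
|AD| ∈ [0, 88]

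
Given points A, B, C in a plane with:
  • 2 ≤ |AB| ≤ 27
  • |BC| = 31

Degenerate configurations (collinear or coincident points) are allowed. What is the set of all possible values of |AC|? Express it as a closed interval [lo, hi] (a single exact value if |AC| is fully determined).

|AC| ∈ [4, 58]  (≈ [4.0000, 58.0000])

|AB| ∈ [2, 27]
|BC| ∈ {31}
|AC| ∈ [4, 58]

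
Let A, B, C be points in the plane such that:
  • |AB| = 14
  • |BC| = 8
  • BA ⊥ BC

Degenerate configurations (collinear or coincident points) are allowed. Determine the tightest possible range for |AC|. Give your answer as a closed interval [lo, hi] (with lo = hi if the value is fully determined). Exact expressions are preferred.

|AB| ∈ {14}
|BC| ∈ {8}
|AC| ∈ {2·√(65)}

|AC| = 2·√(65)  (≈ 16.1245)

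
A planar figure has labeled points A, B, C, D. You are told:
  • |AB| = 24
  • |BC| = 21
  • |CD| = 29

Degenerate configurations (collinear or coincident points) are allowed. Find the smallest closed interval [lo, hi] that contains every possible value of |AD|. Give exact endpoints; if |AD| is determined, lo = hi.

|AD| ∈ [0, 74]  (≈ [0.0000, 74.0000])

|AB| ∈ {24}
|BC| ∈ {21}
|CD| ∈ {29}
|AC| ∈ [3, 45]
|BD| ∈ [8, 50]
|AD| ∈ [0, 74]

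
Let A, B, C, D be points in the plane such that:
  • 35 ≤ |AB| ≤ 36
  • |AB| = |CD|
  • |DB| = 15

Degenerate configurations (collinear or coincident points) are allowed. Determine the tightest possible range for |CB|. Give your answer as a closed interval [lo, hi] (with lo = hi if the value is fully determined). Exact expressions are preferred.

|CB| ∈ [20, 51]  (≈ [20.0000, 51.0000])

|AB| ∈ [35, 36]
|BD| ∈ {15}
|CD| ∈ [35, 36]
|AD| ∈ [20, 51]
|BC| ∈ [20, 51]
|AC| ∈ [0, 87]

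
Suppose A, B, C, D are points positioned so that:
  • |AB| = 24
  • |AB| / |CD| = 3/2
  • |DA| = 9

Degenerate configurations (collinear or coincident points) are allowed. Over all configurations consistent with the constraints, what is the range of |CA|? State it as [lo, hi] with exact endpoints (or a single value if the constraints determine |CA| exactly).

|CA| ∈ [7, 25]  (≈ [7.0000, 25.0000])

|AB| ∈ {24}
|AD| ∈ {9}
|CD| ∈ {16}
|BD| ∈ [15, 33]
|AC| ∈ [7, 25]
|BC| ∈ [0, 49]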